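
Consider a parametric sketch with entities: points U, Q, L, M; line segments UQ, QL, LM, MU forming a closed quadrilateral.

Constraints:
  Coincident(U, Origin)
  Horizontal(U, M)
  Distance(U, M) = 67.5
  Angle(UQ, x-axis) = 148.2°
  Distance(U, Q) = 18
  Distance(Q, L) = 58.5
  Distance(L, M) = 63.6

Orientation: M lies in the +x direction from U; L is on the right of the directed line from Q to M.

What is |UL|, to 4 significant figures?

42.74

Checks: |QL| = 58.50 ✓; |LM| = 63.60 ✓.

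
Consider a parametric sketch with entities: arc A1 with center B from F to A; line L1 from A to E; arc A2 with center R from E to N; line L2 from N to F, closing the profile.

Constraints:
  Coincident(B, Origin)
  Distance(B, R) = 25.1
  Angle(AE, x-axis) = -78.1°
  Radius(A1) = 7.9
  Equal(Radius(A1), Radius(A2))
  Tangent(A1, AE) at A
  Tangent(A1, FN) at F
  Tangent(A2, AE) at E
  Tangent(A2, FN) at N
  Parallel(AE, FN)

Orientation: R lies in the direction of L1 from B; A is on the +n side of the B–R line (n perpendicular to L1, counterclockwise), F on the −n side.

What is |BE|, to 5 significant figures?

26.314

The slot axis is L1's direction at -78.1°, so u = (cos -78.1°, sin -78.1°) = (0.20620, -0.97851) and n = (−sin -78.1°, cos -78.1°) = (0.97851, 0.20620). B is at the origin and R lies 25.1 along u from B, so R = 25.1·u = (5.1757, -24.561). Tangency of A1 to both parallel lines with radius 7.9 puts A and F at B ± 7.9·n: A = (7.7302, 1.6290), F = (-7.7302, -1.6290). Equal radii place E and N the same way about R: E = R + 7.9·n = (12.906, -22.932), N = R − 7.9·n = (-2.5545, -26.190). Then |BE| = |E − B| = 26.314.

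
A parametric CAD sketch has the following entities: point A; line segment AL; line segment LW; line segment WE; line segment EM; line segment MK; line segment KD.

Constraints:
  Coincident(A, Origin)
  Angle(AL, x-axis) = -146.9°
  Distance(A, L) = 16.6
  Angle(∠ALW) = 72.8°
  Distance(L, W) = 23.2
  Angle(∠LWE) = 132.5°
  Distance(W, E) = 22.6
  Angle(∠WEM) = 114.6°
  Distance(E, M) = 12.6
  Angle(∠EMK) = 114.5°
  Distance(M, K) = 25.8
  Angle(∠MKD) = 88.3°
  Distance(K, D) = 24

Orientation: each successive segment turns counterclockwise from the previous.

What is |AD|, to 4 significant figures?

11.25

A is at the origin; AL runs at -146.9° with length 16.6, so L = (-13.91, -9.065). ∠ALW = 72.8° gives LW at -39.70° from the x-axis; with |LW| = 23.2, W = (3.944, -23.88). ∠LWE = 132.5° gives WE at 7.800° from the x-axis; with |WE| = 22.6, E = (26.33, -20.82). ∠WEM = 114.6° gives EM at 73.20° from the x-axis; with |EM| = 12.6, M = (29.98, -8.755). ∠EMK = 114.5° gives MK at 138.7° from the x-axis; with |MK| = 25.8, K = (10.59, 8.273). ∠MKD = 88.3° gives KD at -129.6° from the x-axis; with |KD| = 24.0, D = (-4.704, -10.22). Then |AD| = |D − A| = 11.25.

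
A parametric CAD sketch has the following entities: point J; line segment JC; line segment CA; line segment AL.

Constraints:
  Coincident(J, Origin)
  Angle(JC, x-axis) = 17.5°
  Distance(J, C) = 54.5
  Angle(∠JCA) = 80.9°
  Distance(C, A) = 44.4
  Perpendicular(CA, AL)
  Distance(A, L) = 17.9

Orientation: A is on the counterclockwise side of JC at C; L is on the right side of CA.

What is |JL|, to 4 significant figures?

80.14

∠JCA = 80.9°, so CA runs at 17.5° + (180° − 80.9°) = 116.6° from the x-axis; with |CA| = 44.4, A = C + 44.4·(cos 116.6°, sin 116.6°) = (32.10, 56.09). The perpendicularity gives AL at right angles to CA; with |AL| = 17.9 on the right of CA, L = A + 17.9·(0.8942, 0.4478) = (48.10, 64.10). Then |JL| = |L − J| = 80.14.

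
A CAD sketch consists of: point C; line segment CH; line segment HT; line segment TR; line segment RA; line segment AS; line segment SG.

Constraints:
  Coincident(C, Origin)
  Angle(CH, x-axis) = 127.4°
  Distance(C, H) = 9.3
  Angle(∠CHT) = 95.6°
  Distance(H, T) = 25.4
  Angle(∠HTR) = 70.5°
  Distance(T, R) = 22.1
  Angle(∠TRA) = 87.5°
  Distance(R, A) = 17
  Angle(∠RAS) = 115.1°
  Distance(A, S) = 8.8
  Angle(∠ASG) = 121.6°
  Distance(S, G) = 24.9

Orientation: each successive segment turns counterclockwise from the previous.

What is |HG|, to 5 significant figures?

23.823

C is at the origin; CH runs at 127.4° with length 9.3, so H = (-5.6486, 7.3881). ∠CHT = 95.6° gives HT at -148.20° from the x-axis; with |HT| = 25.4, T = (-27.236, -5.9966). ∠HTR = 70.5° gives TR at -38.700° from the x-axis; with |TR| = 22.1, R = (-9.9884, -19.814). ∠TRA = 87.5° gives RA at 53.800° from the x-axis; with |RA| = 17.0, A = (0.051939, -6.0962). ∠RAS = 115.1° gives AS at 118.70° from the x-axis; with |AS| = 8.8, S = (-4.1740, 1.6227). ∠ASG = 121.6° gives SG at 177.10° from the x-axis; with |SG| = 24.9, G = (-29.042, 2.8825). Then |HG| = |G − H| = 23.823.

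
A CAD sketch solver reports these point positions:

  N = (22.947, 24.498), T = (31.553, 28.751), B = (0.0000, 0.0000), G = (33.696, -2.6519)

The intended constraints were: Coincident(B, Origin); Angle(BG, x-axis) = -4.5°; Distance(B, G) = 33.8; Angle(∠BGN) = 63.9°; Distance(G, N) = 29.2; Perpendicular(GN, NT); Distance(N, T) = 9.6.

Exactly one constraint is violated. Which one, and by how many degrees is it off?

Perpendicular(GN, NT) — off by 4.70°.

B = (0.00, 0.00) ✓; BG at -4.500° ✓; |BG| = 33.80 ✓; ∠BGN = 63.90° ✓; |GN| = 29.20 ✓; ∠(GN, NT) = 85.30° ✗; |NT| = 9.600 ✓.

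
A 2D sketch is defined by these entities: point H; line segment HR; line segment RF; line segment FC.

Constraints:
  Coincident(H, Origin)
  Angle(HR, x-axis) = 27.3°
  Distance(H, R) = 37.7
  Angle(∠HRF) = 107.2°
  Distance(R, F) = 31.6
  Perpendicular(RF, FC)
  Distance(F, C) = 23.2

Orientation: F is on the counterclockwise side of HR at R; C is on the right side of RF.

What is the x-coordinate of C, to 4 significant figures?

50.80

H is at the origin; HR runs at 27.3° with length 37.7, so R = 37.7·(cos 27.3°, sin 27.3°) = (33.50, 17.29). ∠HRF = 107.2°, so RF runs at 27.3° + (180° − 107.2°) = 100.1° from the x-axis; with |RF| = 31.6, F = R + 31.6·(cos 100.1°, sin 100.1°) = (27.96, 48.40). RF is perpendicular to FC; with |FC| = 23.2 on the right of RF, C = F + 23.2·(0.9845, 0.1754) = (50.80, 52.47). So C.x = 50.80.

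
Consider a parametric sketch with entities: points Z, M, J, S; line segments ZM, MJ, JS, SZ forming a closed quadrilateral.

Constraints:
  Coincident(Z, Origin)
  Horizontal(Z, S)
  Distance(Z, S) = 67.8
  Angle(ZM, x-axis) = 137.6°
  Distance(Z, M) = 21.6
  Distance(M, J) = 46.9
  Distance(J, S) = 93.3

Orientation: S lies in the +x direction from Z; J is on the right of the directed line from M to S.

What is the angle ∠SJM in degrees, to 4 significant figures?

65.15°

Z is at the origin; Z and S share the same y with |ZS| = 67.8 and S in +x, so S = (67.8, 0). ZM runs at 137.6° with |ZM| = 21.6, so M = (-15.95, 14.56). J is determined by |MJ| = 46.9 and |JS| = 93.3 together: it lies at the intersection of circle(M, 46.9) and circle(S, 93.3). With |MS| = 85.01, the foot of the radical line on MS is 4.241 from M and the perpendicular offset is √(46.9² − 4.241²) = 46.71. Taking the right-of-MS solution: J = (-19.78, -32.18).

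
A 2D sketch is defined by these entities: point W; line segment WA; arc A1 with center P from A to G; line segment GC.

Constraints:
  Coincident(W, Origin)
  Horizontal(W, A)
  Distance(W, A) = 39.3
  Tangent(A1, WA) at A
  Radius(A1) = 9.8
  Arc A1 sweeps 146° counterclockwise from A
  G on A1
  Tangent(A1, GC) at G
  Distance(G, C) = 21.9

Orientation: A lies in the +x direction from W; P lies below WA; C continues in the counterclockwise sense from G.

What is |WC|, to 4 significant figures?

60.10

On A1, A sits at bearing 90° from P; a 146° counterclockwise sweep puts G at bearing 236°, so G = P + 9.8·(cos 236°, sin 236°) = (33.82, -17.92). Since A1 is tangent to GC there, PG ⟂ GC, so GC runs along (−sin 236°, cos 236°); with |GC| = 21.9, C = (51.98, -30.17). Then |WC| = |C − W| = 60.10.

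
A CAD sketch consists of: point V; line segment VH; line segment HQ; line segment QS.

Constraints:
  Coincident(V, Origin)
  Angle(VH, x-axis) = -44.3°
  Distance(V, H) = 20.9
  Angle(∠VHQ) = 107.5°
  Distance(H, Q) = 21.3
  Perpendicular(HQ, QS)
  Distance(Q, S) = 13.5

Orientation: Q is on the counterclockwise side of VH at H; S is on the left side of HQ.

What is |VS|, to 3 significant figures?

28.3

∠VHQ = 107.5°, so HQ runs at -44.3° + (180° − 107.5°) = 28.2° from the x-axis; with |HQ| = 21.3, Q = H + 21.3·(cos 28.2°, sin 28.2°) = (33.7, -4.53). HQ is perpendicular to QS; with |QS| = 13.5 on the left of HQ, S = Q + 13.5·(-0.473, 0.881) = (27.4, 7.37). Then |VS| = |S − V| = 28.3.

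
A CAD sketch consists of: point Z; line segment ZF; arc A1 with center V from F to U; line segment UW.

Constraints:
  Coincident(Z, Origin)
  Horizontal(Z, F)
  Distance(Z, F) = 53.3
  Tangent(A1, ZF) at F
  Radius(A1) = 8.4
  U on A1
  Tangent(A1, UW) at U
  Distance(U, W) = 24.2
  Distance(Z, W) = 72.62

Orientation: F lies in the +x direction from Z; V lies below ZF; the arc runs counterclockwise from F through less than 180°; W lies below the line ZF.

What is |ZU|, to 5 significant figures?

49.916

Checks: |VU| = 8.400 ✓; ∠(VU, UW) = 90.00° ✓; |UW| = 24.20 ✓; |ZW| = 72.62 ✓.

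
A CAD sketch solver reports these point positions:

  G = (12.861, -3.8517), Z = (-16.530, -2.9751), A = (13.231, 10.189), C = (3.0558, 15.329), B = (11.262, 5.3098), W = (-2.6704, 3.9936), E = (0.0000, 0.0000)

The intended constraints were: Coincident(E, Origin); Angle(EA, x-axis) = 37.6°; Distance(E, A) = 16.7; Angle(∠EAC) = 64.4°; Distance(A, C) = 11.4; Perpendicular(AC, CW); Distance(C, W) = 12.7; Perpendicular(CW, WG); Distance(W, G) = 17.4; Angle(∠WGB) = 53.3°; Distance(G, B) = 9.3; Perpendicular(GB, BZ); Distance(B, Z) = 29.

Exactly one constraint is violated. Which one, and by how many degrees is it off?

Perpendicular(GB, BZ) — off by 6.70°.

E = (0.00, 0.00) ✓; EA at 37.60° ✓; |EA| = 16.70 ✓; ∠EAC = 64.40° ✓; |AC| = 11.40 ✓; ∠(AC, CW) = 90.00° ✓; |CW| = 12.70 ✓; ∠(CW, WG) = 90.00° ✓; |WG| = 17.40 ✓; ∠WGB = 53.30° ✓; |GB| = 9.300 ✓; ∠(GB, BZ) = 96.70° ✗; |BZ| = 29.00 ✓.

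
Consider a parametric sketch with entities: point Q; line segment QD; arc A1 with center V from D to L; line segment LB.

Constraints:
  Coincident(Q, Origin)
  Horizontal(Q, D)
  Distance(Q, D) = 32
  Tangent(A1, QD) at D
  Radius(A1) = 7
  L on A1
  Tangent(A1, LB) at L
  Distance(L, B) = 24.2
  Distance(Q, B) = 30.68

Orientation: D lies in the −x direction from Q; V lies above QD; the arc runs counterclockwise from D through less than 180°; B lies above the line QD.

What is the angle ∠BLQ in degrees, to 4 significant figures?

75.37°

Checks: |VL| = 7.000 ✓; ∠(VL, LB) = 90.00° ✓; |LB| = 24.20 ✓; |QB| = 30.68 ✓.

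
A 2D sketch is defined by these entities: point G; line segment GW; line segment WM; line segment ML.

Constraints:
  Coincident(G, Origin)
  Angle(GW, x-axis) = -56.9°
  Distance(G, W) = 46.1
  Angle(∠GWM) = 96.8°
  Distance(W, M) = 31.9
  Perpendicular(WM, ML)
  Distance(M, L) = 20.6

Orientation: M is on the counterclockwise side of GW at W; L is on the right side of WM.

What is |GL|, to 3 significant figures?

76.2

∠GWM = 96.8°, so WM runs at -56.9° + (180° − 96.8°) = 26.3° from the x-axis; with |WM| = 31.9, M = W + 31.9·(cos 26.3°, sin 26.3°) = (53.8, -24.5). WM ⟂ ML; with |ML| = 20.6 on the right of WM, L = M + 20.6·(0.443, -0.896) = (62.9, -43.0). Then |GL| = |L − G| = 76.2.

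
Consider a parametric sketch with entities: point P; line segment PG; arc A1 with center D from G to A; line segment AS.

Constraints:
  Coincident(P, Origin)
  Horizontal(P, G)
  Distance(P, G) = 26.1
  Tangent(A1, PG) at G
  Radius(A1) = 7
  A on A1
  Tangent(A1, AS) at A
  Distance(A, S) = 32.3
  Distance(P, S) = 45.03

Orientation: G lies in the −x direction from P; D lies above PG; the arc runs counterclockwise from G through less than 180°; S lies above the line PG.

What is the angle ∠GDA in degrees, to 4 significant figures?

93.81°

Checks: ∠(DG, GP) = 90.00° ✓; |DG| = 7.000 ✓; |DA| = 7.000 ✓; ∠(DA, AS) = 90.00° ✓; |AS| = 32.30 ✓; |PS| = 45.03 ✓.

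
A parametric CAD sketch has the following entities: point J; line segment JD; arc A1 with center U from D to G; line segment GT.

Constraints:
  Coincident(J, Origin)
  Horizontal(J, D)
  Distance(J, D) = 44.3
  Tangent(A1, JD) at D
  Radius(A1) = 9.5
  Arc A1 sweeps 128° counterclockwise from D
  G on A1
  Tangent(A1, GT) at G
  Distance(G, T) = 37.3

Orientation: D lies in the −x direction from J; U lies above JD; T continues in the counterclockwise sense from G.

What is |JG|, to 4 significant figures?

39.89

J is at the origin; JD is horizontal with |JD| = 44.3 and D on the −x side, so D = (-44.30, 0.000). A1 meets JD tangentially, so UD is at right angles to JD, so U = D + (0, 9.5) = (-44.30, 9.500). On A1, D sits at bearing -90° from U; a 128° counterclockwise sweep puts G at bearing 38°, so G = U + 9.5·(cos 38°, sin 38°) = (-36.81, 15.35). Then |JG| = |G − J| = 39.89.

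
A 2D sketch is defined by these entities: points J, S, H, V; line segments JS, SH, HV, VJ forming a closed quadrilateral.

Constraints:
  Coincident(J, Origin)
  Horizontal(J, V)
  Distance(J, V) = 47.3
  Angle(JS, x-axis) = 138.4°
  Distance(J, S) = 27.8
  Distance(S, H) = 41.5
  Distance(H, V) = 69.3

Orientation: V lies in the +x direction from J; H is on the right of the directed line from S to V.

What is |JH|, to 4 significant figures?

29.22

Checks: J.y = 0.00, V.y = 0.00 ✓; |SH| = 41.50 ✓; |HV| = 69.30 ✓.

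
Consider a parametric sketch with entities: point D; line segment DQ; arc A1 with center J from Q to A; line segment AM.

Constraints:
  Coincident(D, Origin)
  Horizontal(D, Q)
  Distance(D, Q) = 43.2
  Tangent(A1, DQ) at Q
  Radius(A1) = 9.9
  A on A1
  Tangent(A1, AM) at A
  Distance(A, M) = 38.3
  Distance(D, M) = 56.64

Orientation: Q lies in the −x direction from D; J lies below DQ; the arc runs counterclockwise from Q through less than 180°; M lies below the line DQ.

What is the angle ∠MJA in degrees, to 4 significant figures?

75.51°

Checks: ∠(JQ, QD) = 90.00° ✓; |JQ| = 9.900 ✓; |JA| = 9.900 ✓; ∠(JA, AM) = 90.00° ✓; |AM| = 38.30 ✓; |DM| = 56.64 ✓.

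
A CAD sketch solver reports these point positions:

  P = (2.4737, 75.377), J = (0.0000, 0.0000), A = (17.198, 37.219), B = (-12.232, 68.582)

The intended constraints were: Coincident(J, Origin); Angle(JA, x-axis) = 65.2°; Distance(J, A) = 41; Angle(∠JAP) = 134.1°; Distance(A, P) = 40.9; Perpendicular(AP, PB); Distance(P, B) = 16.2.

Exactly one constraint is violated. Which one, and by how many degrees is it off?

Perpendicular(AP, PB) — off by 3.70°.

J = (0.00, 0.00) ✓; JA at 65.20° ✓; |JA| = 41.00 ✓; ∠JAP = 134.1° ✓; |AP| = 40.90 ✓; ∠(AP, PB) = 93.70° ✗; |PB| = 16.20 ✓.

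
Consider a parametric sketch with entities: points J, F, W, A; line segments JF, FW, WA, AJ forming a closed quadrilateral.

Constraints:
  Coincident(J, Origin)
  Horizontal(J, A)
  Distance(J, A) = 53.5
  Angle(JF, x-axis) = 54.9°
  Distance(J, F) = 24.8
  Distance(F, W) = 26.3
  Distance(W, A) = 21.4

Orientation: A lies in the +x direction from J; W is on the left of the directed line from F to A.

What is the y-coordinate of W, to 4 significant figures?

16.87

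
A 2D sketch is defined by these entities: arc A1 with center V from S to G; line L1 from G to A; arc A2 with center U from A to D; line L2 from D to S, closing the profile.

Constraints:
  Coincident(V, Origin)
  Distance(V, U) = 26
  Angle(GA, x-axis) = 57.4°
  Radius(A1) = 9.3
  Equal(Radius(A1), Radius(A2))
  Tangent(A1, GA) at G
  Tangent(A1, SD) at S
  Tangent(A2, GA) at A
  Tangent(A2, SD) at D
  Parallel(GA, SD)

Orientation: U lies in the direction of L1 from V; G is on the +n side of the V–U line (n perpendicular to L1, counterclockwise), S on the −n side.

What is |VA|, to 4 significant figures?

27.61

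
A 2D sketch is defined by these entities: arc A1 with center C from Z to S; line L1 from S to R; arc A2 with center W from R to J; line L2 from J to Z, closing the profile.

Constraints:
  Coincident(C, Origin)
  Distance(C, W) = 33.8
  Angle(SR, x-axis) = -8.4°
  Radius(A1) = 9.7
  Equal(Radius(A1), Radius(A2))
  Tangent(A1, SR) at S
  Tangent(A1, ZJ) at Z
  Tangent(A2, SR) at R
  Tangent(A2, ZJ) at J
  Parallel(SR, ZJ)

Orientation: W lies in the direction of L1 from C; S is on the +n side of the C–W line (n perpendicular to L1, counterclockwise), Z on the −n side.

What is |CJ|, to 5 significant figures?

35.164

Tangency of A1 to both parallel lines with radius 9.7 puts S and Z at C ± 9.7·n: S = (1.4170, 9.5959), Z = (-1.4170, -9.5959). Equal radii place R and J the same way about W: R = W + 9.7·n = (34.854, 4.6583), J = W − 9.7·n = (32.020, -14.534). Then |CJ| = |J − C| = 35.164.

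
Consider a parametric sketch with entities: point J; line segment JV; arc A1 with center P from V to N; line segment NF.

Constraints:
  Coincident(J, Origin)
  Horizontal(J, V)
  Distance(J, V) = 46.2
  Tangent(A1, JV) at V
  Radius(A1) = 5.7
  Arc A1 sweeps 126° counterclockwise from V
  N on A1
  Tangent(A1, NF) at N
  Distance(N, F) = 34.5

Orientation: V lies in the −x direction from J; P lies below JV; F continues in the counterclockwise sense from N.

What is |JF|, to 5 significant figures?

47.942

J is at the origin; J and V share the same y with |JV| = 46.2 and V on the −x side, so V = (-46.200, 0.0000). A1 meets JV tangentially, so PV is at right angles to JV, so P = V + (0, -5.7) = (-46.200, -5.7000). On A1, V sits at bearing 90° from P; a 126° counterclockwise sweep puts N at bearing 216°, so N = P + 5.7·(cos 216°, sin 216°) = (-50.811, -9.0504). Since A1 is tangent to NF there, PN ⟂ NF, so NF runs along (−sin 216°, cos 216°); with |NF| = 34.5, F = (-30.533, -36.961). Then |JF| = |F − J| = 47.942.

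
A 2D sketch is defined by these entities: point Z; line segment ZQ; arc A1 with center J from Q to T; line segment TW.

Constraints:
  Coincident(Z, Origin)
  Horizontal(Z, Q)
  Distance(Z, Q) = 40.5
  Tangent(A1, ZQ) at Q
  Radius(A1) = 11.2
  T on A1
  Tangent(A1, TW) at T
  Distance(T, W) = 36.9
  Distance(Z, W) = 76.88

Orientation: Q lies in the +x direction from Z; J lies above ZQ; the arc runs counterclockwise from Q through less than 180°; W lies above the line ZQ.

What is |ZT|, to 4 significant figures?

51.29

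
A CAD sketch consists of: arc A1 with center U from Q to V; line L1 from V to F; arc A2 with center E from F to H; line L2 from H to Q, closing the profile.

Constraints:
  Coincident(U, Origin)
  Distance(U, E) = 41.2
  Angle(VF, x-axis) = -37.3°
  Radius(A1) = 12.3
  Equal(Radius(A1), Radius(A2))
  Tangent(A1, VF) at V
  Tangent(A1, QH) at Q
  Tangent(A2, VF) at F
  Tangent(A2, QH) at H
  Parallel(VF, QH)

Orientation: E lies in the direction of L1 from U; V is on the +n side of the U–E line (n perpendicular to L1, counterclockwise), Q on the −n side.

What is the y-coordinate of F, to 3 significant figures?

-15.2

The slot axis is L1's direction at -37.3°, so u = (cos -37.3°, sin -37.3°) = (0.795, -0.606) and n = (−sin -37.3°, cos -37.3°) = (0.606, 0.795). U is at the origin and E lies 41.2 along u from U, so E = 41.2·u = (32.8, -25.0). Tangency of A1 to both parallel lines with radius 12.3 puts V and Q at U ± 12.3·n: V = (7.45, 9.78), Q = (-7.45, -9.78). Equal radii place F and H the same way about E: F = E + 12.3·n = (40.2, -15.2), H = E − 12.3·n = (25.3, -34.8). So F.y = -15.2.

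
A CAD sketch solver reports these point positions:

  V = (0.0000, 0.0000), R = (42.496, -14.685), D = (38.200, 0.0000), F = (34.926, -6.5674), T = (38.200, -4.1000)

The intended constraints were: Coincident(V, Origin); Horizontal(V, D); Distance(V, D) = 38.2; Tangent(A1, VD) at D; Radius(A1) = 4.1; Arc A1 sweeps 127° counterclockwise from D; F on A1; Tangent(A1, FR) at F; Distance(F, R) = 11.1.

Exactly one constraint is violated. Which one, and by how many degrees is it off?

Tangent(A1, FR) at F — off by 6.00°.

V = (0.00, 0.00) ✓; V.y = 0.00, D.y = 0.00 ✓; |VD| = 38.20 ✓; ∠(TD, DV) = 90.00° ✓; |TD| = 4.100 ✓; bearing(T→F) − bearing(T→D) = 127.0° ✓; |TF| = 4.100 ✓; ∠(TF, FR) = 84.00° ✗; |FR| = 11.10 ✓.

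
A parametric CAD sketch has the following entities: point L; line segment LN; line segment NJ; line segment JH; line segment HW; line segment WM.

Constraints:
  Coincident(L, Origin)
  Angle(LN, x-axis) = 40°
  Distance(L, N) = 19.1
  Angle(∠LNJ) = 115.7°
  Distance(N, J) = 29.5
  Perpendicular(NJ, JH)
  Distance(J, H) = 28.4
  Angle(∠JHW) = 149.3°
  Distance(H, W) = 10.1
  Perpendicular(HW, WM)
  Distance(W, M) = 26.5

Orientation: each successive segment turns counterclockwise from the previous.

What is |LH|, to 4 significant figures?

39.40

L is at the origin; LN runs at 40.0° with length 19.1, so N = (14.63, 12.28). ∠LNJ = 115.7° gives NJ at 104.3° from the x-axis; with |NJ| = 29.5, J = (7.345, 40.86). NJ is perpendicular to JH, so JH runs at -165.7°; with |JH| = 28.4, H = (-20.18, 33.85). Then |LH| = |H − L| = 39.40.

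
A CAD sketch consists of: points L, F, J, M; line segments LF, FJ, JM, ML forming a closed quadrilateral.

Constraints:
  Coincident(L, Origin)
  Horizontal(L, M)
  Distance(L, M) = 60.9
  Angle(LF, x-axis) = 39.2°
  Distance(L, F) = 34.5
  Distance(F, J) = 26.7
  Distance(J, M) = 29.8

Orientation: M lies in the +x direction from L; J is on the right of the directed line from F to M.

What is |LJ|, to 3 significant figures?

31.8

L is at the origin; LM is horizontal with |LM| = 60.9 and M in +x, so M = (60.9, 0). LF runs at 39.2° with |LF| = 34.5, so F = (26.7, 21.8). J is determined by |FJ| = 26.7 and |JM| = 29.8 together: it lies at the intersection of circle(F, 26.7) and circle(M, 29.8). With |FM| = 40.5, the foot of the radical line on FM is 18.1 from F and the perpendicular offset is √(26.7² − 18.1²) = 19.6. Taking the right-of-FM solution: J = (31.4, -4.48).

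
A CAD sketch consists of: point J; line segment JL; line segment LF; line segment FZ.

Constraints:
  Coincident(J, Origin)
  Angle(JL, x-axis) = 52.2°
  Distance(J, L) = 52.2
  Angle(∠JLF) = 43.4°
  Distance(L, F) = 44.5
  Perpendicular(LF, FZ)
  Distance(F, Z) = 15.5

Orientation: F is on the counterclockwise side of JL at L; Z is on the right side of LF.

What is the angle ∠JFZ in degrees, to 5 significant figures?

169.62°

J is at the origin; JL runs at 52.2° with length 52.2, so L = 52.2·(cos 52.2°, sin 52.2°) = (31.994, 41.246). ∠JLF = 43.4°, so LF runs at 52.2° + (180° − 43.4°) = 188.80° from the x-axis; with |LF| = 44.5, F = L + 44.5·(cos 188.80°, sin 188.80°) = (-11.982, 34.438). LF ⟂ FZ; with |FZ| = 15.5 on the right of LF, Z = F + 15.5·(-0.15299, 0.98823) = (-14.354, 49.756). Then cos ∠JFZ = FJ·FZ / (|FJ||FZ|), giving 169.62°.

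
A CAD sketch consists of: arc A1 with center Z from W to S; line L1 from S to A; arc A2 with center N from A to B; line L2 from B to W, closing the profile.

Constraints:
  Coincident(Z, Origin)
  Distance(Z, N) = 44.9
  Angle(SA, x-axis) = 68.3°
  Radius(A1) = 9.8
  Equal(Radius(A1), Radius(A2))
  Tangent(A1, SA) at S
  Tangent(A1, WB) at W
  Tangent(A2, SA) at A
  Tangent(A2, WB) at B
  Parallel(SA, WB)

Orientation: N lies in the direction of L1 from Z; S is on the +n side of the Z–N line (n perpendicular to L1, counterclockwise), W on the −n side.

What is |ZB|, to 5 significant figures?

45.957

The slot axis is L1's direction at 68.3°, so u = (cos 68.3°, sin 68.3°) = (0.36975, 0.92913) and n = (−sin 68.3°, cos 68.3°) = (-0.92913, 0.36975). Z is at the origin and N lies 44.9 along u from Z, so N = 44.9·u = (16.602, 41.718). Tangency of A1 to both parallel lines with radius 9.8 puts S and W at Z ± 9.8·n: S = (-9.1055, 3.6235), W = (9.1055, -3.6235). Equal radii place A and B the same way about N: A = N + 9.8·n = (7.4961, 45.342), B = N − 9.8·n = (25.707, 38.095). Then |ZB| = |B − Z| = 45.957.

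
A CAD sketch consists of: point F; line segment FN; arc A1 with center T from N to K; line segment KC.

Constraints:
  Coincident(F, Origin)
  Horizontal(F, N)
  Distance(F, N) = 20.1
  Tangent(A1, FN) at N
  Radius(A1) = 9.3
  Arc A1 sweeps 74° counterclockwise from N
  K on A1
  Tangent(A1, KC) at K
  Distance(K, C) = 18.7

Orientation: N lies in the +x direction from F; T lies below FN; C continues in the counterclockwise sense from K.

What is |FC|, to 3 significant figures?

25.4

F is at the origin; F and N share the same y with |FN| = 20.1 and N on the +x side, so N = (20.1, 0.00). The tangent condition forces TN to be normal to FN, so T = N + (0, -9.3) = (20.1, -9.30). On A1, N sits at bearing 90° from T; a 74° counterclockwise sweep puts K at bearing 164°, so K = T + 9.3·(cos 164°, sin 164°) = (11.2, -6.74). Since A1 is tangent to KC there, TK ⟂ KC, so KC runs along (−sin 164°, cos 164°); with |KC| = 18.7, C = (6.01, -24.7). Then |FC| = |C − F| = 25.4.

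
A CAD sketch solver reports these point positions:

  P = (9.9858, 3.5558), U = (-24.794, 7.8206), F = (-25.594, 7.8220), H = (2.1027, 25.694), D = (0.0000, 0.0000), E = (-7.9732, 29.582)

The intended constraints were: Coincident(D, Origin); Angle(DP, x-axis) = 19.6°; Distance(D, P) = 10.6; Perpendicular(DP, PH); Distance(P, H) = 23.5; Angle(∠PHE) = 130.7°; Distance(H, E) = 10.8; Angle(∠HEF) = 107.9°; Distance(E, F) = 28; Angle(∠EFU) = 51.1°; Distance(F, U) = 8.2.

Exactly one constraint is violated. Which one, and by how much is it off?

Distance(F, U) = 8.2 — off by 7.40.

D = (0.00, 0.00) ✓; DP at 19.60° ✓; |DP| = 10.60 ✓; ∠(DP, PH) = 90.00° ✓; |PH| = 23.50 ✓; ∠PHE = 130.7° ✓; |HE| = 10.80 ✓; ∠HEF = 107.9° ✓; |EF| = 28.00 ✓; ∠EFU = 51.10° ✓; |FU| = 0.8000 ✗.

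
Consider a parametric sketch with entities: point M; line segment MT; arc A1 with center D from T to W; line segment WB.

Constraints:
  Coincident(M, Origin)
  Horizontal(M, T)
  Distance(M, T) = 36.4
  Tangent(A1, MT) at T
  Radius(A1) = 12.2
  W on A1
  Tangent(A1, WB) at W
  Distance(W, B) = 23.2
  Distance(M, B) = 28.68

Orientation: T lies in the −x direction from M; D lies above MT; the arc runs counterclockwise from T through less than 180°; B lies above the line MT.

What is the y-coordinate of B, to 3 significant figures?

25.2

M is at the origin; M and T share the same y with |MT| = 36.4 and T on the −x side, so T = (-36.4, 0.00). Tangency of A1 to MT means the radius DT is perpendicular to MT, so D = T + (0, 12.2) = (-36.4, 12.2). Since DW ⟂ WB (tangency), |DB| = √(12.2² + 23.2²) = 26.2 regardless of where W sits on A1. So B lies on both circle(M, 28.68) and circle(D, 26.2); the above-MT intersection is B = (-13.7, 25.2). W is the foot of the tangent from B: W = (-26.1, 5.65).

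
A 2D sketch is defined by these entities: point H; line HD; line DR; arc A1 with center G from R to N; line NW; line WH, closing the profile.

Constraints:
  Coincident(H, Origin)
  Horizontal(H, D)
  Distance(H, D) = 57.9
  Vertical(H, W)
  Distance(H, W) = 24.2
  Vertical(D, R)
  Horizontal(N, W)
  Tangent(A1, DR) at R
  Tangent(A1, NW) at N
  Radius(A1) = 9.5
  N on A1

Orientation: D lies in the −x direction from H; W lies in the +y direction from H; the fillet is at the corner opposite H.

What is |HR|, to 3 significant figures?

59.7

H is at the origin; H and D share the same y with |HD| = 57.9 and D on the −x side, so D = (-57.9, 0.00). HW is vertical with |HW| = 24.2 and W on the +y side, so W = (0.00, 24.2). The virtual corner opposite H is at (-57.9, 24.2). A1 meets DR tangentially, so GR is at right angles to DR and since A1 is tangent to NW there, GN ⟂ NW, with radius 9.5, so the center G sits 9.5 in from both sides at G = (-48.4, 14.7). That places the tangent points at R = (-57.9, 14.7) on DR and N = (-48.4, 24.2) on NW. Then |HR| = |R − H| = 59.7.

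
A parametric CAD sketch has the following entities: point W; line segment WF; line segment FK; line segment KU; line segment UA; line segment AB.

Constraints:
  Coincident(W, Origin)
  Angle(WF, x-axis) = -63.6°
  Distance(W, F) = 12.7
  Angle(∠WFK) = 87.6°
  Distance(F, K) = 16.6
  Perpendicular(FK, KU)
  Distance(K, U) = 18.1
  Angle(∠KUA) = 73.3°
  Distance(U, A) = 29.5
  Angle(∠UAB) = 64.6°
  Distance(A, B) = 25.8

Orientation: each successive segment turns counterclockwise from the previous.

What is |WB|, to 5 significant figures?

22.789

W is at the origin; WF runs at -63.6° with length 12.7, so F = (5.6469, -11.376). ∠WFK = 87.6° gives FK at 28.800° from the x-axis; with |FK| = 16.6, K = (20.194, -3.3784). FK is perpendicular to KU, so KU runs at 118.80°; with |KU| = 18.1, U = (11.474, 12.483). ∠KUA = 73.3° gives UA at -134.50° from the x-axis; with |UA| = 29.5, A = (-9.2030, -8.5582). ∠UAB = 64.6° gives AB at -19.100° from the x-axis; with |AB| = 25.8, B = (15.177, -17.000). Then |WB| = |B − W| = 22.789.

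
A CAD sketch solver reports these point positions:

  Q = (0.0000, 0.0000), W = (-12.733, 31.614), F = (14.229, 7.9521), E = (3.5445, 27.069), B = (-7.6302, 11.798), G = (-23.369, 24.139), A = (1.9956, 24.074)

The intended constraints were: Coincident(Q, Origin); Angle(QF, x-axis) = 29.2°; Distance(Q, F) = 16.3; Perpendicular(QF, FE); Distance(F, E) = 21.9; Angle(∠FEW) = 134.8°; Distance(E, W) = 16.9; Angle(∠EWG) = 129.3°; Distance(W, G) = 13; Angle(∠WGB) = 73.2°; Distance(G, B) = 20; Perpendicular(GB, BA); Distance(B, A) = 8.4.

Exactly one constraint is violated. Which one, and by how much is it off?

Distance(B, A) = 8.4 — off by 7.20.

Q = (0.00, 0.00) ✓; QF at 29.20° ✓; |QF| = 16.30 ✓; ∠(QF, FE) = 90.00° ✓; |FE| = 21.90 ✓; ∠FEW = 134.8° ✓; |EW| = 16.90 ✓; ∠EWG = 129.3° ✓; |WG| = 13.00 ✓; ∠WGB = 73.20° ✓; |GB| = 20.00 ✓; ∠(GB, BA) = 90.00° ✓; |BA| = 15.60 ✗.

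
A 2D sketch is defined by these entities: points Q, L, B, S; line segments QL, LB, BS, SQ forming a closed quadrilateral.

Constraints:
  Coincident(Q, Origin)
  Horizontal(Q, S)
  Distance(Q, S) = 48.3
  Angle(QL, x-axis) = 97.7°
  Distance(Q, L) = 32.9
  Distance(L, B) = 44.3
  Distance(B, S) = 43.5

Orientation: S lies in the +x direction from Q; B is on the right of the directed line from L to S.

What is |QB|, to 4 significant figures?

12.08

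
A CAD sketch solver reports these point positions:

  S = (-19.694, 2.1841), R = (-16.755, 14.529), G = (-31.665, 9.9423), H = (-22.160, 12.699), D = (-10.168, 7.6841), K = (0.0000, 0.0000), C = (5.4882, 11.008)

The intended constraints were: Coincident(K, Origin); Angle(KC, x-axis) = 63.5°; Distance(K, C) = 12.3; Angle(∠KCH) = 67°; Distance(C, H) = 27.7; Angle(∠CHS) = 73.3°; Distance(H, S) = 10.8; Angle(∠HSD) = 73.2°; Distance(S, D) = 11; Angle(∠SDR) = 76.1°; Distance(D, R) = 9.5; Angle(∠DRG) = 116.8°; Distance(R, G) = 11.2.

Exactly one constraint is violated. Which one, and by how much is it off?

Distance(R, G) = 11.2 — off by 4.40.

K = (0.00, 0.00) ✓; KC at 63.50° ✓; |KC| = 12.30 ✓; ∠KCH = 67.00° ✓; |CH| = 27.70 ✓; ∠CHS = 73.30° ✓; |HS| = 10.80 ✓; ∠HSD = 73.20° ✓; |SD| = 11.00 ✓; ∠SDR = 76.10° ✓; |DR| = 9.500 ✓; ∠DRG = 116.8° ✓; |RG| = 15.60 ✗.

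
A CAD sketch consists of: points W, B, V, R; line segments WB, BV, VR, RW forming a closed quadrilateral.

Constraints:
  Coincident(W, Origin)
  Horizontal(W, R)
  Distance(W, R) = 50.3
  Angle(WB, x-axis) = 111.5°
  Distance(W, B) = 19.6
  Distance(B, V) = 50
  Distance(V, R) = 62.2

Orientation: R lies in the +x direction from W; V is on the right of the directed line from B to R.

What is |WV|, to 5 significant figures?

31.779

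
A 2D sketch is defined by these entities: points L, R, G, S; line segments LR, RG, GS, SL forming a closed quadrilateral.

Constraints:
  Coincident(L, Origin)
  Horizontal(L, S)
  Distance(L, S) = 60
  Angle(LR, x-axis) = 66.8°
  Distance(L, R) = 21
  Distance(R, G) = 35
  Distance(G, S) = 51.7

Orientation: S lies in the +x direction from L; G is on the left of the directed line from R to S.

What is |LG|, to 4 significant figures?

55.06

Checks: |RG| = 35.00 ✓; |GS| = 51.70 ✓.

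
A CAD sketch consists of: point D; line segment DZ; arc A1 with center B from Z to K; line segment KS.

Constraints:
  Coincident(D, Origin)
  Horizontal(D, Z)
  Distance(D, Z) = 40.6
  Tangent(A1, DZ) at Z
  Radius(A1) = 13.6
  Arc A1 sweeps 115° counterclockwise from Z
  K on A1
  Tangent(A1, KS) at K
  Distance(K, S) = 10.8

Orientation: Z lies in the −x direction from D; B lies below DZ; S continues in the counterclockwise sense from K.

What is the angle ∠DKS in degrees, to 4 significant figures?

85.08°

D is at the origin; DZ is horizontal with |DZ| = 40.6 and Z on the −x side, so Z = (-40.60, 0.000). A1 meets DZ tangentially, so BZ is at right angles to DZ, so B = Z + (0, -13.6) = (-40.60, -13.60). On A1, Z sits at bearing 90° from B; a 115° counterclockwise sweep puts K at bearing 205°, so K = B + 13.6·(cos 205°, sin 205°) = (-52.93, -19.35). Since A1 is tangent to KS there, BK ⟂ KS, so KS runs along (−sin 205°, cos 205°); with |KS| = 10.8, S = (-48.36, -29.14). Then cos ∠DKS = KD·KS / (|KD||KS|), giving 85.08°.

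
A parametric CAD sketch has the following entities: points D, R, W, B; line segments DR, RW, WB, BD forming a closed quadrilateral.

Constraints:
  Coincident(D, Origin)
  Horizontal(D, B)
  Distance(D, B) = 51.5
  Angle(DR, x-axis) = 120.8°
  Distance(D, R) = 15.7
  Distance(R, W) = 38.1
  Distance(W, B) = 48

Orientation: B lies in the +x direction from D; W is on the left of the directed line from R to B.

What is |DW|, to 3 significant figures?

43.2

Checks: |RW| = 38.10 ✓; |WB| = 48.00 ✓.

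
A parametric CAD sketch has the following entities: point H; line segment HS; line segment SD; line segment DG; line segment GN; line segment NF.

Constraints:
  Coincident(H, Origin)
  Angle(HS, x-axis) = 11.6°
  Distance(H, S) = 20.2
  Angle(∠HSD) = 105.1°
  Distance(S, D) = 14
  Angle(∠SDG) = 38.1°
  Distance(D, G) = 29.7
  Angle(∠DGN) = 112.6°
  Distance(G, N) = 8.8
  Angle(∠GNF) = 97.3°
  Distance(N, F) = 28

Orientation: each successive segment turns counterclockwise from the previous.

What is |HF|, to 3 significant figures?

31.5

H is at the origin; HS runs at 11.6° with length 20.2, so S = (19.8, 4.06). ∠HSD = 105.1° gives SD at 86.5° from the x-axis; with |SD| = 14.0, D = (20.6, 18.0). ∠SDG = 38.1° gives DG at -132° from the x-axis; with |DG| = 29.7, G = (0.923, -4.17). ∠DGN = 112.6° gives GN at -64.2° from the x-axis; with |GN| = 8.8, N = (4.75, -12.1). ∠GNF = 97.3° gives NF at 18.5° from the x-axis; with |NF| = 28.0, F = (31.3, -3.21). Then |HF| = |F − H| = 31.5.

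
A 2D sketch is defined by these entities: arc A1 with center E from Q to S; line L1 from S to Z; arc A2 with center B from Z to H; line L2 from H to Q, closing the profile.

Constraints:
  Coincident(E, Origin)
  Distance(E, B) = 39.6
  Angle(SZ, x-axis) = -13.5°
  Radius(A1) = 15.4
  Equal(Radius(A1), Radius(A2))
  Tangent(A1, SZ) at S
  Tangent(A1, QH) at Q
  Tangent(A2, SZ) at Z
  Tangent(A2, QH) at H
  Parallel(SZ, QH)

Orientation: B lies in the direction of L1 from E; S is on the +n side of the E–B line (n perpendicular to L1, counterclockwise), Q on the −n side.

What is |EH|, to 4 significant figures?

42.49

Tangency of A1 to both parallel lines with radius 15.4 puts S and Q at E ± 15.4·n: S = (3.595, 14.97), Q = (-3.595, -14.97). Equal radii place Z and H the same way about B: Z = B + 15.4·n = (42.10, 5.730), H = B − 15.4·n = (34.91, -24.22). Then |EH| = |H − E| = 42.49.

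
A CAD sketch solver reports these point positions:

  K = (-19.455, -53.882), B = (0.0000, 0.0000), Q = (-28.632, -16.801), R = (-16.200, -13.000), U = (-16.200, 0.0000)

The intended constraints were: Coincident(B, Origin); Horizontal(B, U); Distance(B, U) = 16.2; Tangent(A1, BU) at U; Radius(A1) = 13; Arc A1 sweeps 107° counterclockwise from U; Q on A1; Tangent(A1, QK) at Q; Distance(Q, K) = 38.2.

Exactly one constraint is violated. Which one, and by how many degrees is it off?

Tangent(A1, QK) at Q — off by 3.10°.

B = (0.00, 0.00) ✓; B.y = 0.00, U.y = 0.00 ✓; |BU| = 16.20 ✓; ∠(RU, UB) = 90.00° ✓; |RU| = 13.00 ✓; bearing(R→Q) − bearing(R→U) = 107.0° ✓; |RQ| = 13.00 ✓; ∠(RQ, QK) = 93.10° ✗; |QK| = 38.20 ✓.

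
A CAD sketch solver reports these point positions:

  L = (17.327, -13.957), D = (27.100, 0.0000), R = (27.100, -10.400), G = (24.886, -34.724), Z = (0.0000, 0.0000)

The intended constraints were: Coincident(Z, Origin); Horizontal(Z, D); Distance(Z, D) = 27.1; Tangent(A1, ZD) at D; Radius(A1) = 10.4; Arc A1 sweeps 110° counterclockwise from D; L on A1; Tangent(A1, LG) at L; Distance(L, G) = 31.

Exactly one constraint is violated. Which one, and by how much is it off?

Distance(L, G) = 31 — off by 8.90.

Z = (0.00, 0.00) ✓; Z.y = 0.00, D.y = 0.00 ✓; |ZD| = 27.10 ✓; ∠(RD, DZ) = 90.00° ✓; |RD| = 10.40 ✓; bearing(R→L) − bearing(R→D) = 110.0° ✓; |RL| = 10.40 ✓; ∠(RL, LG) = 90.00° ✓; |LG| = 22.10 ✗.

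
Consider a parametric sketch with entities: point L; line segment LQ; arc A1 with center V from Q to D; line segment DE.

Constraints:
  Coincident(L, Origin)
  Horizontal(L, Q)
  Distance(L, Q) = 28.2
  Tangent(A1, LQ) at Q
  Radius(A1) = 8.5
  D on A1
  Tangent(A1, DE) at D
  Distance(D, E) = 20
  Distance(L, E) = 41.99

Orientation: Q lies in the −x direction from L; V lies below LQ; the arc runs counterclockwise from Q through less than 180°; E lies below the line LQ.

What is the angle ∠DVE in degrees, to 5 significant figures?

66.975°

L is at the origin; L and Q share the same y with |LQ| = 28.2 and Q on the −x side, so Q = (-28.200, 0.0000). A1 meets LQ tangentially, so VQ is at right angles to LQ, so V = Q + (0, -8.5) = (-28.200, -8.5000). Since VD ⟂ DE (tangency), |VE| = √(8.5² + 20.0²) = 21.731 regardless of where D sits on A1. So E lies on both circle(L, 41.99) and circle(V, 21.731); the below-LQ intersection is E = (-29.164, -30.210). D is the foot of the tangent from E: D = (-36.163, -11.475).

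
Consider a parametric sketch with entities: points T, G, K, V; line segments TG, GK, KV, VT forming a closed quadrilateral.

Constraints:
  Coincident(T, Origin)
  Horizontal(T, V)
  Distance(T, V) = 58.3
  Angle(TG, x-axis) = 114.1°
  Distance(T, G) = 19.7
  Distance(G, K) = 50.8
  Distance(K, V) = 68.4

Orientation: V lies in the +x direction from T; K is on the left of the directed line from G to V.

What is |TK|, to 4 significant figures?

62.67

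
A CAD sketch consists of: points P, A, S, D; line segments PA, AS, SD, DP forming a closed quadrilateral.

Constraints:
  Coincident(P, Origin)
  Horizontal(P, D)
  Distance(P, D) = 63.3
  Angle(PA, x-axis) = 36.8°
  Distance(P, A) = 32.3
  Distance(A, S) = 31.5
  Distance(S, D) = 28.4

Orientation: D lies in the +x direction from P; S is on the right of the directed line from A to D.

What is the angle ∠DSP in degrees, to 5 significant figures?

143.48°

Checks: |AS| = 31.50 ✓; |SD| = 28.40 ✓.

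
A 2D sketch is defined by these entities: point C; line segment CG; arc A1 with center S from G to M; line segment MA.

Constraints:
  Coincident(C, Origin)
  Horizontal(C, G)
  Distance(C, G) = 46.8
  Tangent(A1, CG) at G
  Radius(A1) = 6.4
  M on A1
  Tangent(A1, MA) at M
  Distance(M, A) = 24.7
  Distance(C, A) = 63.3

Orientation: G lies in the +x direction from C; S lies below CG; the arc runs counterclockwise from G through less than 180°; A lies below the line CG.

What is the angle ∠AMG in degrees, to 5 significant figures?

117.72°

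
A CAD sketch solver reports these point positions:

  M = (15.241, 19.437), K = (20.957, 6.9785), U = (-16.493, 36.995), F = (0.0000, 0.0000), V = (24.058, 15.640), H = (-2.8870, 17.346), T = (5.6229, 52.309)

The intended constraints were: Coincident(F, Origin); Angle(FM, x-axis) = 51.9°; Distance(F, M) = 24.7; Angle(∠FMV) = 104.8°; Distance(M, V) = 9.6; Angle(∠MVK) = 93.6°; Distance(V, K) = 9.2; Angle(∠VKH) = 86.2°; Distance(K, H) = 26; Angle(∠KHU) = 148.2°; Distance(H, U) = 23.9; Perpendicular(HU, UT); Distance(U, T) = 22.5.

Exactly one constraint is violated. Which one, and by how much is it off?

Distance(U, T) = 22.5 — off by 4.40.

F = (0.00, 0.00) ✓; FM at 51.90° ✓; |FM| = 24.70 ✓; ∠FMV = 104.8° ✓; |MV| = 9.600 ✓; ∠MVK = 93.60° ✓; |VK| = 9.200 ✓; ∠VKH = 86.20° ✓; |KH| = 26.00 ✓; ∠KHU = 148.2° ✓; |HU| = 23.90 ✓; ∠(HU, UT) = 90.00° ✓; |UT| = 26.90 ✗.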